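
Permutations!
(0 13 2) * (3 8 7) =(0 13 2)(3 8 7) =[13, 1, 0, 8, 4, 5, 6, 3, 7, 9, 10, 11, 12, 2]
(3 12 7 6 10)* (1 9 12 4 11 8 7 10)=[0, 9, 2, 4, 11, 5, 1, 6, 7, 12, 3, 8, 10]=(1 9 12 10 3 4 11 8 7 6)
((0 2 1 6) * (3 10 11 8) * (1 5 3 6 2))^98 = (0 6 8 11 10 3 5 2 1)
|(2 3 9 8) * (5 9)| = 5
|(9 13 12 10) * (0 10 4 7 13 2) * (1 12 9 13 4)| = |(0 10 13 9 2)(1 12)(4 7)| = 10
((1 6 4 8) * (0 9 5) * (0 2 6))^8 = (9)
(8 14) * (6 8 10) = (6 8 14 10) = [0, 1, 2, 3, 4, 5, 8, 7, 14, 9, 6, 11, 12, 13, 10]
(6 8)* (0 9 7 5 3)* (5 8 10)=[9, 1, 2, 0, 4, 3, 10, 8, 6, 7, 5]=(0 9 7 8 6 10 5 3)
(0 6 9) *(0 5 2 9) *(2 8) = (0 6)(2 9 5 8) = [6, 1, 9, 3, 4, 8, 0, 7, 2, 5]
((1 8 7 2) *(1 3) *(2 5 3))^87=(1 7 3 8 5)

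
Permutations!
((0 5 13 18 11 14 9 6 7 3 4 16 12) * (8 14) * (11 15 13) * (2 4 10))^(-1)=((0 5 11 8 14 9 6 7 3 10 2 4 16 12)(13 18 15))^(-1)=(0 12 16 4 2 10 3 7 6 9 14 8 11 5)(13 15 18)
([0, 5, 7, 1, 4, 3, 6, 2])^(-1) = (1 3 5)(2 7)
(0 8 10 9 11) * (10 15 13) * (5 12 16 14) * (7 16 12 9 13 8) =(0 7 16 14 5 9 11)(8 15)(10 13) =[7, 1, 2, 3, 4, 9, 6, 16, 15, 11, 13, 0, 12, 10, 5, 8, 14]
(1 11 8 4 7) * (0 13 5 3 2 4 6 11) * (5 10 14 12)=[13, 0, 4, 2, 7, 3, 11, 1, 6, 9, 14, 8, 5, 10, 12]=(0 13 10 14 12 5 3 2 4 7 1)(6 11 8)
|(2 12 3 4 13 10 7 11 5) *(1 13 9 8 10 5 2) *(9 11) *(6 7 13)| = 40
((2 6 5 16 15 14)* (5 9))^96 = ((2 6 9 5 16 15 14))^96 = (2 15 5 6 14 16 9)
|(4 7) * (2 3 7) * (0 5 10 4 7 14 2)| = 12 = |(0 5 10 4)(2 3 14)|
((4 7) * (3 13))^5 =((3 13)(4 7))^5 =(3 13)(4 7)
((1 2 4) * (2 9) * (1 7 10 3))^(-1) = (1 3 10 7 4 2 9)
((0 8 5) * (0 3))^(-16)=(8)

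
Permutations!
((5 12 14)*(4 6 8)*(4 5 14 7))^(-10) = ((14)(4 6 8 5 12 7))^(-10) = (14)(4 8 12)(5 7 6)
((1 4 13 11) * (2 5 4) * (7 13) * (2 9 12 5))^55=((1 9 12 5 4 7 13 11))^55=(1 11 13 7 4 5 12 9)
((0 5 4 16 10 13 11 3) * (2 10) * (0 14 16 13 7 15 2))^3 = ((0 5 4 13 11 3 14 16)(2 10 7 15))^3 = (0 13 14 5 11 16 4 3)(2 15 7 10)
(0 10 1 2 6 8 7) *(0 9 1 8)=[10, 2, 6, 3, 4, 5, 0, 9, 7, 1, 8]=(0 10 8 7 9 1 2 6)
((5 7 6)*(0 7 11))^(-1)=((0 7 6 5 11))^(-1)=(0 11 5 6 7)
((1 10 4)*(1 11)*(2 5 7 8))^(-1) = (1 11 4 10)(2 8 7 5)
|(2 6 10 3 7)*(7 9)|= |(2 6 10 3 9 7)|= 6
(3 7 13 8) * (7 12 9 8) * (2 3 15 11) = (2 3 12 9 8 15 11)(7 13) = [0, 1, 3, 12, 4, 5, 6, 13, 15, 8, 10, 2, 9, 7, 14, 11]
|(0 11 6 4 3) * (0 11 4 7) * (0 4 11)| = |(0 11 6 7 4 3)| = 6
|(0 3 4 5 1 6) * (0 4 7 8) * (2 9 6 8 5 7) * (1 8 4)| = 10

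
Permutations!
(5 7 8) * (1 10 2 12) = (1 10 2 12)(5 7 8) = [0, 10, 12, 3, 4, 7, 6, 8, 5, 9, 2, 11, 1]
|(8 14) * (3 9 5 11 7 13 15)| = |(3 9 5 11 7 13 15)(8 14)| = 14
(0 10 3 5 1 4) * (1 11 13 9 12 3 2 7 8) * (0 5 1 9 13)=[10, 4, 7, 1, 5, 11, 6, 8, 9, 12, 2, 0, 3, 13]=(13)(0 10 2 7 8 9 12 3 1 4 5 11)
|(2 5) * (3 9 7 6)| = 4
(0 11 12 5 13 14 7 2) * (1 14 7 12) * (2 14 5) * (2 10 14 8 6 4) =(0 11 1 5 13 7 8 6 4 2)(10 14 12) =[11, 5, 0, 3, 2, 13, 4, 8, 6, 9, 14, 1, 10, 7, 12]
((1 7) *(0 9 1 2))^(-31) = ((0 9 1 7 2))^(-31) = (0 2 7 1 9)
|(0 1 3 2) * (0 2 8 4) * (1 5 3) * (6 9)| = 10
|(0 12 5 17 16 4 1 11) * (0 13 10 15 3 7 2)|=|(0 12 5 17 16 4 1 11 13 10 15 3 7 2)|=14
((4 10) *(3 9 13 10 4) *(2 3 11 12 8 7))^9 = ((2 3 9 13 10 11 12 8 7))^9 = (13)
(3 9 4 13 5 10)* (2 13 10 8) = [0, 1, 13, 9, 10, 8, 6, 7, 2, 4, 3, 11, 12, 5] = (2 13 5 8)(3 9 4 10)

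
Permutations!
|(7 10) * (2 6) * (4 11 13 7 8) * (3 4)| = 14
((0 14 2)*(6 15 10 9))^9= (6 15 10 9)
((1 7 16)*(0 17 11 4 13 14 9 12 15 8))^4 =(0 13 15 11 9)(1 7 16)(4 12 17 14 8)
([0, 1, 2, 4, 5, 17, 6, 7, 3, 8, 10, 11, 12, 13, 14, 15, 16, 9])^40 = [0, 1, 2, 9, 8, 3, 6, 7, 17, 5, 10, 11, 12, 13, 14, 15, 16, 4]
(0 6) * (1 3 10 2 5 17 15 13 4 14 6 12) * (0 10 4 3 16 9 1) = (0 12)(1 16 9)(2 5 17 15 13 3 4 14 6 10) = [12, 16, 5, 4, 14, 17, 10, 7, 8, 1, 2, 11, 0, 3, 6, 13, 9, 15]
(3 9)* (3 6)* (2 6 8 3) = (2 6)(3 9 8) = [0, 1, 6, 9, 4, 5, 2, 7, 3, 8]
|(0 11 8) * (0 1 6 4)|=|(0 11 8 1 6 4)|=6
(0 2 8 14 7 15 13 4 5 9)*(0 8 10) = (0 2 10)(4 5 9 8 14 7 15 13) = [2, 1, 10, 3, 5, 9, 6, 15, 14, 8, 0, 11, 12, 4, 7, 13]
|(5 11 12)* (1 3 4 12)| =6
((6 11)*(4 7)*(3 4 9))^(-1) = (3 9 7 4)(6 11)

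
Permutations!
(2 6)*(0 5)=(0 5)(2 6)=[5, 1, 6, 3, 4, 0, 2]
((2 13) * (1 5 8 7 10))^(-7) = ((1 5 8 7 10)(2 13))^(-7) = (1 7 5 10 8)(2 13)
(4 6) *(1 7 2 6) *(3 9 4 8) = (1 7 2 6 8 3 9 4) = [0, 7, 6, 9, 1, 5, 8, 2, 3, 4]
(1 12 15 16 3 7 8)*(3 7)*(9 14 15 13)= (1 12 13 9 14 15 16 7 8)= [0, 12, 2, 3, 4, 5, 6, 8, 1, 14, 10, 11, 13, 9, 15, 16, 7]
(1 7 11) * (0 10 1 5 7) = (0 10 1)(5 7 11) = [10, 0, 2, 3, 4, 7, 6, 11, 8, 9, 1, 5]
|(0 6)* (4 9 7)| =6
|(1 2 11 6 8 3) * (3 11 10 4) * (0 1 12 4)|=12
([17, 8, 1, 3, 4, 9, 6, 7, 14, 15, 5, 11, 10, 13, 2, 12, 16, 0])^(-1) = (0 17)(1 2 14 8)(5 10 12 15 9)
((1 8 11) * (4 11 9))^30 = (11)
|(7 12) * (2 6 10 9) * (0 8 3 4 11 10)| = |(0 8 3 4 11 10 9 2 6)(7 12)| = 18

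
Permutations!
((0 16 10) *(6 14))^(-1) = (0 10 16)(6 14)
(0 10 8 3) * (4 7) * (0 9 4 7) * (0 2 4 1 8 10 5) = (10)(0 5)(1 8 3 9)(2 4) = [5, 8, 4, 9, 2, 0, 6, 7, 3, 1, 10]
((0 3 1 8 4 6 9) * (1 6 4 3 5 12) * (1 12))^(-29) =((12)(0 5 1 8 3 6 9))^(-29) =(12)(0 9 6 3 8 1 5)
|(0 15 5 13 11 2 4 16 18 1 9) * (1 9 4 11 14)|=|(0 15 5 13 14 1 4 16 18 9)(2 11)|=10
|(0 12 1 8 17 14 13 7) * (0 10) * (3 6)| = 18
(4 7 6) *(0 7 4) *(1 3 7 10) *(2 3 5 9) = (0 10 1 5 9 2 3 7 6) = [10, 5, 3, 7, 4, 9, 0, 6, 8, 2, 1]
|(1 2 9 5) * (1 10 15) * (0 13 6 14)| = 12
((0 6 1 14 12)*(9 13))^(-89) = (0 6 1 14 12)(9 13)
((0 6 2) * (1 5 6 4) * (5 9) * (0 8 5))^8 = ((0 4 1 9)(2 8 5 6))^8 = (9)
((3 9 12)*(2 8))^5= ((2 8)(3 9 12))^5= (2 8)(3 12 9)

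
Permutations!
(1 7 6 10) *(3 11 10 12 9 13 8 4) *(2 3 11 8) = (1 7 6 12 9 13 2 3 8 4 11 10) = [0, 7, 3, 8, 11, 5, 12, 6, 4, 13, 1, 10, 9, 2]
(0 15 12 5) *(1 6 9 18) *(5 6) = (0 15 12 6 9 18 1 5) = [15, 5, 2, 3, 4, 0, 9, 7, 8, 18, 10, 11, 6, 13, 14, 12, 16, 17, 1]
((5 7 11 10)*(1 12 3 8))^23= ((1 12 3 8)(5 7 11 10))^23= (1 8 3 12)(5 10 11 7)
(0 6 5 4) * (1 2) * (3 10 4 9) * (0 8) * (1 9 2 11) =(0 6 5 2 9 3 10 4 8)(1 11) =[6, 11, 9, 10, 8, 2, 5, 7, 0, 3, 4, 1]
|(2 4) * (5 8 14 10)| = |(2 4)(5 8 14 10)| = 4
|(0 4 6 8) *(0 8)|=|(8)(0 4 6)|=3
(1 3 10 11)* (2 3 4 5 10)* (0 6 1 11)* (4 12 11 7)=(0 6 1 12 11 7 4 5 10)(2 3)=[6, 12, 3, 2, 5, 10, 1, 4, 8, 9, 0, 7, 11]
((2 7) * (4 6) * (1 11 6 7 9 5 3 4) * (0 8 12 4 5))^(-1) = (0 9 2 7 4 12 8)(1 6 11)(3 5)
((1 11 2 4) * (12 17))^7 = ((1 11 2 4)(12 17))^7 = (1 4 2 11)(12 17)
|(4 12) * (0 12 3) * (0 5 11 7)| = 7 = |(0 12 4 3 5 11 7)|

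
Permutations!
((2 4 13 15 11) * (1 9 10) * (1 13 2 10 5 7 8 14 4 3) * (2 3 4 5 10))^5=(1 11 9 2 10 4 13 3 15)(5 7 8 14)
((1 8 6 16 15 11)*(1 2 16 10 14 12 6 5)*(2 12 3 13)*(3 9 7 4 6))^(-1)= ((1 8 5)(2 16 15 11 12 3 13)(4 6 10 14 9 7))^(-1)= (1 5 8)(2 13 3 12 11 15 16)(4 7 9 14 10 6)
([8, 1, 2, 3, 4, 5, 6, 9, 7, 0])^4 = (9)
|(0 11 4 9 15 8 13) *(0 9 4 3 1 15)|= 8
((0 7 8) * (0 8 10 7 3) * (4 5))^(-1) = (0 3)(4 5)(7 10)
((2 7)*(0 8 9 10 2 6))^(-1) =(0 6 7 2 10 9 8)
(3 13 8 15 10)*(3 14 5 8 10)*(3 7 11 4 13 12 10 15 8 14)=(3 12 10)(4 13 15 7 11)(5 14)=[0, 1, 2, 12, 13, 14, 6, 11, 8, 9, 3, 4, 10, 15, 5, 7]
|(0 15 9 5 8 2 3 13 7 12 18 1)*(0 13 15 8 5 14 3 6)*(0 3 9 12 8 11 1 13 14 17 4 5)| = 72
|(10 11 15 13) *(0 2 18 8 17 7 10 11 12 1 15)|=12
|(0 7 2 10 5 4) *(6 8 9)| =6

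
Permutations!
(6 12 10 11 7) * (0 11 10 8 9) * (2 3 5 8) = (0 11 7 6 12 2 3 5 8 9) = [11, 1, 3, 5, 4, 8, 12, 6, 9, 0, 10, 7, 2]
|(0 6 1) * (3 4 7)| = |(0 6 1)(3 4 7)| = 3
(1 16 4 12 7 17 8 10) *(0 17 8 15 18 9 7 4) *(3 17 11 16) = (0 11 16)(1 3 17 15 18 9 7 8 10)(4 12) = [11, 3, 2, 17, 12, 5, 6, 8, 10, 7, 1, 16, 4, 13, 14, 18, 0, 15, 9]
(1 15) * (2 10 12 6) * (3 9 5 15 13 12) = (1 13 12 6 2 10 3 9 5 15) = [0, 13, 10, 9, 4, 15, 2, 7, 8, 5, 3, 11, 6, 12, 14, 1]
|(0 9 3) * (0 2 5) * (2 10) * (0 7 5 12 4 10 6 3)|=|(0 9)(2 12 4 10)(3 6)(5 7)|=4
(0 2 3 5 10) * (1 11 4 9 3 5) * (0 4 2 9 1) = [9, 11, 5, 0, 1, 10, 6, 7, 8, 3, 4, 2] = (0 9 3)(1 11 2 5 10 4)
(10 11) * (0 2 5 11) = (0 2 5 11 10) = [2, 1, 5, 3, 4, 11, 6, 7, 8, 9, 0, 10]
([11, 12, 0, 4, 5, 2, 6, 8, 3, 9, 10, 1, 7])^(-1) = [2, 11, 5, 8, 3, 4, 6, 12, 7, 9, 10, 0, 1]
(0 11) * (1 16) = [11, 16, 2, 3, 4, 5, 6, 7, 8, 9, 10, 0, 12, 13, 14, 15, 1] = (0 11)(1 16)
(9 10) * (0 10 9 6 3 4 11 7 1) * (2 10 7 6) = (0 7 1)(2 10)(3 4 11 6) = [7, 0, 10, 4, 11, 5, 3, 1, 8, 9, 2, 6]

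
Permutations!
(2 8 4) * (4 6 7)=[0, 1, 8, 3, 2, 5, 7, 4, 6]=(2 8 6 7 4)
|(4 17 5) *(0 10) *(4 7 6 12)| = 6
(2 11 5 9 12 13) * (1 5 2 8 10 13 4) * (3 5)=[0, 3, 11, 5, 1, 9, 6, 7, 10, 12, 13, 2, 4, 8]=(1 3 5 9 12 4)(2 11)(8 10 13)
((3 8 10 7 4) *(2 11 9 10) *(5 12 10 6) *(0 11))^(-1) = ((0 11 9 6 5 12 10 7 4 3 8 2))^(-1) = (0 2 8 3 4 7 10 12 5 6 9 11)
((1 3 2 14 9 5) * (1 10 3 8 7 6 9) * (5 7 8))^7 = (1 5 10 3 2 14)(6 9 7)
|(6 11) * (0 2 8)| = |(0 2 8)(6 11)| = 6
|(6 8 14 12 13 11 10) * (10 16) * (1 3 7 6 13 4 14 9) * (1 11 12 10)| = |(1 3 7 6 8 9 11 16)(4 14 10 13 12)| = 40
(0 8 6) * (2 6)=(0 8 2 6)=[8, 1, 6, 3, 4, 5, 0, 7, 2]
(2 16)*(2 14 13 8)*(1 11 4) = (1 11 4)(2 16 14 13 8) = [0, 11, 16, 3, 1, 5, 6, 7, 2, 9, 10, 4, 12, 8, 13, 15, 14]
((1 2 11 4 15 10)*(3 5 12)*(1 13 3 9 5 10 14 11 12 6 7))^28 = ((1 2 12 9 5 6 7)(3 10 13)(4 15 14 11))^28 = (15)(3 10 13)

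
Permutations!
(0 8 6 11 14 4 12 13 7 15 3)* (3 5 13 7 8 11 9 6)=(0 11 14 4 12 7 15 5 13 8 3)(6 9)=[11, 1, 2, 0, 12, 13, 9, 15, 3, 6, 10, 14, 7, 8, 4, 5]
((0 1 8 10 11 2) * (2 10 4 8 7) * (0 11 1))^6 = ((1 7 2 11 10)(4 8))^6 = (1 7 2 11 10)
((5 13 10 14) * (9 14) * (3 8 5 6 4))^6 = ((3 8 5 13 10 9 14 6 4))^6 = (3 14 13)(4 9 5)(6 10 8)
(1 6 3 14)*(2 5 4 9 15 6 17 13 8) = (1 17 13 8 2 5 4 9 15 6 3 14) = [0, 17, 5, 14, 9, 4, 3, 7, 2, 15, 10, 11, 12, 8, 1, 6, 16, 13]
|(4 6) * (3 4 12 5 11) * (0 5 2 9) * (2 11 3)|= |(0 5 3 4 6 12 11 2 9)|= 9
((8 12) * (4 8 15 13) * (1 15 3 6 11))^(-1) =((1 15 13 4 8 12 3 6 11))^(-1) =(1 11 6 3 12 8 4 13 15)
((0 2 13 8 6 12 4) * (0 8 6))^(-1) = ((0 2 13 6 12 4 8))^(-1) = (0 8 4 12 6 13 2)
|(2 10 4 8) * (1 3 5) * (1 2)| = 7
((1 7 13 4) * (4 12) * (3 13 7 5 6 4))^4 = ((1 5 6 4)(3 13 12))^4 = (3 13 12)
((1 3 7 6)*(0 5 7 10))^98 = ((0 5 7 6 1 3 10))^98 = (10)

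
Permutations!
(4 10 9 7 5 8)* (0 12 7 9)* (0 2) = (0 12 7 5 8 4 10 2) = [12, 1, 0, 3, 10, 8, 6, 5, 4, 9, 2, 11, 7]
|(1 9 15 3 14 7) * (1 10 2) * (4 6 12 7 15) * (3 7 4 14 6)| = |(1 9 14 15 7 10 2)(3 6 12 4)| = 28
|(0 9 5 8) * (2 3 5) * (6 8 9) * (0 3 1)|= 8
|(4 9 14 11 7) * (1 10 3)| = |(1 10 3)(4 9 14 11 7)| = 15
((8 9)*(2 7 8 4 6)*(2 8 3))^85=((2 7 3)(4 6 8 9))^85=(2 7 3)(4 6 8 9)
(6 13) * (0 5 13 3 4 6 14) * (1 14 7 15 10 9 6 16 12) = [5, 14, 2, 4, 16, 13, 3, 15, 8, 6, 9, 11, 1, 7, 0, 10, 12] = (0 5 13 7 15 10 9 6 3 4 16 12 1 14)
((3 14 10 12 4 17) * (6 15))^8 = ((3 14 10 12 4 17)(6 15))^8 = (3 10 4)(12 17 14)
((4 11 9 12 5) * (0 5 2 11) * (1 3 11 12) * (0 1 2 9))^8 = (0 4 3)(1 11 5)(2 9 12)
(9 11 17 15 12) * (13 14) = [0, 1, 2, 3, 4, 5, 6, 7, 8, 11, 10, 17, 9, 14, 13, 12, 16, 15] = (9 11 17 15 12)(13 14)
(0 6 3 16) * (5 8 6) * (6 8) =(0 5 6 3 16) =[5, 1, 2, 16, 4, 6, 3, 7, 8, 9, 10, 11, 12, 13, 14, 15, 0]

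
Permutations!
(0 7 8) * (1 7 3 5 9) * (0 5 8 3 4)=[4, 7, 2, 8, 0, 9, 6, 3, 5, 1]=(0 4)(1 7 3 8 5 9)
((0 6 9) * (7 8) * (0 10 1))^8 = ((0 6 9 10 1)(7 8))^8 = (0 10 6 1 9)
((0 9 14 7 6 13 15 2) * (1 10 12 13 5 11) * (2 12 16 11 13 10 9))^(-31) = (0 2)(1 5 16 7 12 9 13 11 6 10 14 15)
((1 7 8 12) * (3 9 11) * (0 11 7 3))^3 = (0 11)(1 7)(3 8)(9 12)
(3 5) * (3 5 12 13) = [0, 1, 2, 12, 4, 5, 6, 7, 8, 9, 10, 11, 13, 3] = (3 12 13)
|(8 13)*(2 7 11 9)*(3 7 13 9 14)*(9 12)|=20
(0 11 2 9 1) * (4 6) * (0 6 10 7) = (0 11 2 9 1 6 4 10 7) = [11, 6, 9, 3, 10, 5, 4, 0, 8, 1, 7, 2]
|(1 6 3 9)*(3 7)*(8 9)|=6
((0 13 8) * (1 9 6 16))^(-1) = (0 8 13)(1 16 6 9)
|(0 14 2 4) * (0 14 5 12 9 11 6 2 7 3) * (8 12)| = 12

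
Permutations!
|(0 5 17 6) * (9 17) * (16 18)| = 10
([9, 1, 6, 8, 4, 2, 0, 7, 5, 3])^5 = (0 2 8 9 6 5 3)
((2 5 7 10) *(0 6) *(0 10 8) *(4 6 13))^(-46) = (0 8 7 5 2 10 6 4 13)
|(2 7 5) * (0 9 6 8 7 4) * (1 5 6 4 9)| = |(0 1 5 2 9 4)(6 8 7)| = 6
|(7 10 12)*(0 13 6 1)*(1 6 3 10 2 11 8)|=10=|(0 13 3 10 12 7 2 11 8 1)|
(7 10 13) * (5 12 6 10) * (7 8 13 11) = [0, 1, 2, 3, 4, 12, 10, 5, 13, 9, 11, 7, 6, 8] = (5 12 6 10 11 7)(8 13)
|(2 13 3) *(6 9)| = 6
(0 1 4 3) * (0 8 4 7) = [1, 7, 2, 8, 3, 5, 6, 0, 4] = (0 1 7)(3 8 4)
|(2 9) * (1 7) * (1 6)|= 6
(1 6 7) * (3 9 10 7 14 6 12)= [0, 12, 2, 9, 4, 5, 14, 1, 8, 10, 7, 11, 3, 13, 6]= (1 12 3 9 10 7)(6 14)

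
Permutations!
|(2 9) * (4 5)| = 2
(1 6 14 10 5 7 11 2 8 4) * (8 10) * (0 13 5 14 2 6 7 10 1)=[13, 7, 1, 3, 0, 10, 2, 11, 4, 9, 14, 6, 12, 5, 8]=(0 13 5 10 14 8 4)(1 7 11 6 2)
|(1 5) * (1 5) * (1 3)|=2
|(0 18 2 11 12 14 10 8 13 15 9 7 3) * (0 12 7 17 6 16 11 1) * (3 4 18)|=18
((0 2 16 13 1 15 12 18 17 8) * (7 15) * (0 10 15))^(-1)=(0 7 1 13 16 2)(8 17 18 12 15 10)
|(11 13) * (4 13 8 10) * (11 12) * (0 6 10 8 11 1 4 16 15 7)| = 12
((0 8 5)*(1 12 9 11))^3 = ((0 8 5)(1 12 9 11))^3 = (1 11 9 12)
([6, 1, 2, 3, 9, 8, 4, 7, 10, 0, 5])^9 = [6, 1, 2, 3, 9, 5, 4, 7, 8, 0, 10]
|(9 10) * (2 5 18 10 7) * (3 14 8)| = 6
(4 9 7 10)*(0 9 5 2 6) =(0 9 7 10 4 5 2 6) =[9, 1, 6, 3, 5, 2, 0, 10, 8, 7, 4]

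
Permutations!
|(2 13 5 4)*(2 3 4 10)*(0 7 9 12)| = 4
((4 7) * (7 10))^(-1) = ((4 10 7))^(-1) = (4 7 10)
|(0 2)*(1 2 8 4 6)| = |(0 8 4 6 1 2)| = 6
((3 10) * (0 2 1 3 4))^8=((0 2 1 3 10 4))^8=(0 1 10)(2 3 4)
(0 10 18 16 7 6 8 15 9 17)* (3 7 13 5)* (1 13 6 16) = (0 10 18 1 13 5 3 7 16 6 8 15 9 17) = [10, 13, 2, 7, 4, 3, 8, 16, 15, 17, 18, 11, 12, 5, 14, 9, 6, 0, 1]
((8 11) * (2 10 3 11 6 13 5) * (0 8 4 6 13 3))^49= (0 8 13 5 2 10)(3 11 4 6)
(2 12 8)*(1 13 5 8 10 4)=(1 13 5 8 2 12 10 4)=[0, 13, 12, 3, 1, 8, 6, 7, 2, 9, 4, 11, 10, 5]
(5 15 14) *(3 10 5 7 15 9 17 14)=(3 10 5 9 17 14 7 15)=[0, 1, 2, 10, 4, 9, 6, 15, 8, 17, 5, 11, 12, 13, 7, 3, 16, 14]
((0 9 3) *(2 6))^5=(0 3 9)(2 6)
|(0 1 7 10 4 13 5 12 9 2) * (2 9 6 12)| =8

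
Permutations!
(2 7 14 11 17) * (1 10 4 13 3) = (1 10 4 13 3)(2 7 14 11 17) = [0, 10, 7, 1, 13, 5, 6, 14, 8, 9, 4, 17, 12, 3, 11, 15, 16, 2]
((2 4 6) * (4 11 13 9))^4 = ((2 11 13 9 4 6))^4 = (2 4 13)(6 9 11)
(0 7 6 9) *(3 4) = (0 7 6 9)(3 4) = [7, 1, 2, 4, 3, 5, 9, 6, 8, 0]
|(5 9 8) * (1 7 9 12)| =6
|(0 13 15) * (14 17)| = |(0 13 15)(14 17)| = 6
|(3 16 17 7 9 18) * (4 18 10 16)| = 15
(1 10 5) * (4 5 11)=(1 10 11 4 5)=[0, 10, 2, 3, 5, 1, 6, 7, 8, 9, 11, 4]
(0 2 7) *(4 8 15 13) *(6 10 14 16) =(0 2 7)(4 8 15 13)(6 10 14 16) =[2, 1, 7, 3, 8, 5, 10, 0, 15, 9, 14, 11, 12, 4, 16, 13, 6]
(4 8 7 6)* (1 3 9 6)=(1 3 9 6 4 8 7)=[0, 3, 2, 9, 8, 5, 4, 1, 7, 6]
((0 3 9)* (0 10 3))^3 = ((3 9 10))^3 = (10)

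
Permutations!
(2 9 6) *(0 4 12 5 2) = [4, 1, 9, 3, 12, 2, 0, 7, 8, 6, 10, 11, 5] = (0 4 12 5 2 9 6)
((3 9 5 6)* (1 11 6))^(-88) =((1 11 6 3 9 5))^(-88) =(1 6 9)(3 5 11)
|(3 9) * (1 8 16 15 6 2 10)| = 14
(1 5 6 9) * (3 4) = (1 5 6 9)(3 4) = [0, 5, 2, 4, 3, 6, 9, 7, 8, 1]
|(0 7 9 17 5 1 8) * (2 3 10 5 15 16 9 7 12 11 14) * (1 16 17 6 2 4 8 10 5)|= |(0 12 11 14 4 8)(1 10)(2 3 5 16 9 6)(15 17)|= 6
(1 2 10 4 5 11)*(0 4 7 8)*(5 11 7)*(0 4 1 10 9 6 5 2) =(0 1)(2 9 6 5 7 8 4 11 10) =[1, 0, 9, 3, 11, 7, 5, 8, 4, 6, 2, 10]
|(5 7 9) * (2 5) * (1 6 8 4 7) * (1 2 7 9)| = |(1 6 8 4 9 7)(2 5)| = 6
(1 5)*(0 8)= (0 8)(1 5)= [8, 5, 2, 3, 4, 1, 6, 7, 0]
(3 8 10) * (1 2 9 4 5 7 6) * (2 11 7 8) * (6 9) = (1 11 7 9 4 5 8 10 3 2 6) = [0, 11, 6, 2, 5, 8, 1, 9, 10, 4, 3, 7]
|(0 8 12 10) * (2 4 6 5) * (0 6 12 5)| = 8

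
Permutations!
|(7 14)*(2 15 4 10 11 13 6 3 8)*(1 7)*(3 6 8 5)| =|(1 7 14)(2 15 4 10 11 13 8)(3 5)| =42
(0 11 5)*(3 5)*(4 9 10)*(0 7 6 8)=(0 11 3 5 7 6 8)(4 9 10)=[11, 1, 2, 5, 9, 7, 8, 6, 0, 10, 4, 3]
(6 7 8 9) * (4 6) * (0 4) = [4, 1, 2, 3, 6, 5, 7, 8, 9, 0] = (0 4 6 7 8 9)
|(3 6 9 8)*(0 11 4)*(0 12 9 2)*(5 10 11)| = 11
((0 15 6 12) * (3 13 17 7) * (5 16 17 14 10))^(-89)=(0 12 6 15)(3 7 17 16 5 10 14 13)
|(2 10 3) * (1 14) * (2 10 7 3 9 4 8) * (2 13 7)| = |(1 14)(3 10 9 4 8 13 7)| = 14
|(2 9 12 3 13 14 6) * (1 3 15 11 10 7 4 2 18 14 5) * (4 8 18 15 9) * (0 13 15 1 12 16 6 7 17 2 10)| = |(0 13 5 12 9 16 6 1 3 15 11)(2 4 10 17)(7 8 18 14)| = 44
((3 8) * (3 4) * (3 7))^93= (3 8 4 7)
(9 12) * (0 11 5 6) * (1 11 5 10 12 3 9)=[5, 11, 2, 9, 4, 6, 0, 7, 8, 3, 12, 10, 1]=(0 5 6)(1 11 10 12)(3 9)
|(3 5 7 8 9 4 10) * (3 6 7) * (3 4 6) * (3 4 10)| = |(3 5 10 4)(6 7 8 9)| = 4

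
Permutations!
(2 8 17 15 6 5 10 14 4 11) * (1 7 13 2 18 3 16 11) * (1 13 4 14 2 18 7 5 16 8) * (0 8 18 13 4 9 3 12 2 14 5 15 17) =[8, 15, 1, 18, 4, 10, 16, 9, 0, 3, 14, 7, 2, 13, 5, 6, 11, 17, 12] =(0 8)(1 15 6 16 11 7 9 3 18 12 2)(5 10 14)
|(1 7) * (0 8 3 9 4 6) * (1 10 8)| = 9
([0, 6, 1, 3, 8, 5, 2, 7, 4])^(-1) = (1 2 6)(4 8)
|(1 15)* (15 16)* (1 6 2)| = 5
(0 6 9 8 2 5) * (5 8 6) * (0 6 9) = (9)(0 5 6)(2 8) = [5, 1, 8, 3, 4, 6, 0, 7, 2, 9]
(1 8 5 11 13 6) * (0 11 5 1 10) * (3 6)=[11, 8, 2, 6, 4, 5, 10, 7, 1, 9, 0, 13, 12, 3]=(0 11 13 3 6 10)(1 8)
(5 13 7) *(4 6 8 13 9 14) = (4 6 8 13 7 5 9 14) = [0, 1, 2, 3, 6, 9, 8, 5, 13, 14, 10, 11, 12, 7, 4]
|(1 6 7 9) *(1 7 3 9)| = |(1 6 3 9 7)| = 5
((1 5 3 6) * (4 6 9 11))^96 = (1 4 9 5 6 11 3)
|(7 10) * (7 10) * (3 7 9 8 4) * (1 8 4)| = |(10)(1 8)(3 7 9 4)| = 4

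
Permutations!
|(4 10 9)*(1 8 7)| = 3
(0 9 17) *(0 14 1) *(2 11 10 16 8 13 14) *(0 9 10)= (0 10 16 8 13 14 1 9 17 2 11)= [10, 9, 11, 3, 4, 5, 6, 7, 13, 17, 16, 0, 12, 14, 1, 15, 8, 2]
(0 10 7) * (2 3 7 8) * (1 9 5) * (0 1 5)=(0 10 8 2 3 7 1 9)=[10, 9, 3, 7, 4, 5, 6, 1, 2, 0, 8]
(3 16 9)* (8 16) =(3 8 16 9) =[0, 1, 2, 8, 4, 5, 6, 7, 16, 3, 10, 11, 12, 13, 14, 15, 9]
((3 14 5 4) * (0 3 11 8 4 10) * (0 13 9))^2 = (0 14 10 9 3 5 13)(4 8 11)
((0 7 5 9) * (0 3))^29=(0 3 9 5 7)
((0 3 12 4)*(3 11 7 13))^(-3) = ((0 11 7 13 3 12 4))^(-3) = (0 3 11 12 7 4 13)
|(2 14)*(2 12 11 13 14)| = |(11 13 14 12)| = 4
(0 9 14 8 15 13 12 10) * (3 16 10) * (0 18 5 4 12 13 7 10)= [9, 1, 2, 16, 12, 4, 6, 10, 15, 14, 18, 11, 3, 13, 8, 7, 0, 17, 5]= (0 9 14 8 15 7 10 18 5 4 12 3 16)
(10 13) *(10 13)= (13)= [0, 1, 2, 3, 4, 5, 6, 7, 8, 9, 10, 11, 12, 13]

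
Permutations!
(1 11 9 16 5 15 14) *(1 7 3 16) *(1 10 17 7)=(1 11 9 10 17 7 3 16 5 15 14)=[0, 11, 2, 16, 4, 15, 6, 3, 8, 10, 17, 9, 12, 13, 1, 14, 5, 7]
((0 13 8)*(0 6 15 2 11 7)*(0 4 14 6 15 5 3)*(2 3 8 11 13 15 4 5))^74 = ((0 15 3)(2 13 11 7 5 8 4 14 6))^74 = (0 3 15)(2 11 5 4 6 13 7 8 14)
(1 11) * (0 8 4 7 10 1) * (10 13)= [8, 11, 2, 3, 7, 5, 6, 13, 4, 9, 1, 0, 12, 10]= (0 8 4 7 13 10 1 11)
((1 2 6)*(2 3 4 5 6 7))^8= ((1 3 4 5 6)(2 7))^8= (7)(1 5 3 6 4)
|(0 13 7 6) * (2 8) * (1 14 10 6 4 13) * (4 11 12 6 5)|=|(0 1 14 10 5 4 13 7 11 12 6)(2 8)|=22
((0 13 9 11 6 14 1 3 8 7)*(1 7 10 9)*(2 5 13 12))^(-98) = (14) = ((0 12 2 5 13 1 3 8 10 9 11 6 14 7))^(-98)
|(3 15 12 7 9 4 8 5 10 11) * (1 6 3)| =|(1 6 3 15 12 7 9 4 8 5 10 11)| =12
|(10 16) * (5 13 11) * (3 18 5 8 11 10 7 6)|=8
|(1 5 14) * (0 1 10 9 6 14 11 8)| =20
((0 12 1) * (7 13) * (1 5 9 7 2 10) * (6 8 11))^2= (0 5 7 2 1 12 9 13 10)(6 11 8)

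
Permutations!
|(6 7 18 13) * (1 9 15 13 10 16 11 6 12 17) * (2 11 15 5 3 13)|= |(1 9 5 3 13 12 17)(2 11 6 7 18 10 16 15)|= 56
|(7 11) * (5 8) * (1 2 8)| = 4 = |(1 2 8 5)(7 11)|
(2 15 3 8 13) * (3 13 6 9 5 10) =[0, 1, 15, 8, 4, 10, 9, 7, 6, 5, 3, 11, 12, 2, 14, 13] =(2 15 13)(3 8 6 9 5 10)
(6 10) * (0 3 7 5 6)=(0 3 7 5 6 10)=[3, 1, 2, 7, 4, 6, 10, 5, 8, 9, 0]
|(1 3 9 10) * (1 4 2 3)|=5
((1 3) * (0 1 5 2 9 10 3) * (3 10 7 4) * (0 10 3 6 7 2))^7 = ((0 1 10 3 5)(2 9)(4 6 7))^7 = (0 10 5 1 3)(2 9)(4 6 7)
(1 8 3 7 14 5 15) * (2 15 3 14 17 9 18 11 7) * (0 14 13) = (0 14 5 3 2 15 1 8 13)(7 17 9 18 11) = [14, 8, 15, 2, 4, 3, 6, 17, 13, 18, 10, 7, 12, 0, 5, 1, 16, 9, 11]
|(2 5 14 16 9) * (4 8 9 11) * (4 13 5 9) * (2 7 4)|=5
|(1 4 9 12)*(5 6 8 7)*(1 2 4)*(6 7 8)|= |(2 4 9 12)(5 7)|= 4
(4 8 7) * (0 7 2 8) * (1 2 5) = [7, 2, 8, 3, 0, 1, 6, 4, 5] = (0 7 4)(1 2 8 5)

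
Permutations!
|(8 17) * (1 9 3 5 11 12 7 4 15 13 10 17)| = 13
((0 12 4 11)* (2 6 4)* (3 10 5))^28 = (0 4 2)(3 10 5)(6 12 11)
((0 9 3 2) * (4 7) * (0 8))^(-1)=(0 8 2 3 9)(4 7)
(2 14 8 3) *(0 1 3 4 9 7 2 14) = [1, 3, 0, 14, 9, 5, 6, 2, 4, 7, 10, 11, 12, 13, 8] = (0 1 3 14 8 4 9 7 2)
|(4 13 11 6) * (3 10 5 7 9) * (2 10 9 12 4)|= |(2 10 5 7 12 4 13 11 6)(3 9)|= 18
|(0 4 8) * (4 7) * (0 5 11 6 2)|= 8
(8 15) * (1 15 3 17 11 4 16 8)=(1 15)(3 17 11 4 16 8)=[0, 15, 2, 17, 16, 5, 6, 7, 3, 9, 10, 4, 12, 13, 14, 1, 8, 11]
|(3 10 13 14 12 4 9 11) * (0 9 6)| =10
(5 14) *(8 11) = (5 14)(8 11) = [0, 1, 2, 3, 4, 14, 6, 7, 11, 9, 10, 8, 12, 13, 5]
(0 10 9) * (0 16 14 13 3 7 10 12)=(0 12)(3 7 10 9 16 14 13)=[12, 1, 2, 7, 4, 5, 6, 10, 8, 16, 9, 11, 0, 3, 13, 15, 14]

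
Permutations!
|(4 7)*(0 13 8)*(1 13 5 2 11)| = 14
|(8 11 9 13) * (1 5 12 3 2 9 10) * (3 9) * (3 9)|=|(1 5 12 3 2 9 13 8 11 10)|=10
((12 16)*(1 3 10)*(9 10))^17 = ((1 3 9 10)(12 16))^17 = (1 3 9 10)(12 16)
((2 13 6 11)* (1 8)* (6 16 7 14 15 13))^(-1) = ((1 8)(2 6 11)(7 14 15 13 16))^(-1) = (1 8)(2 11 6)(7 16 13 15 14)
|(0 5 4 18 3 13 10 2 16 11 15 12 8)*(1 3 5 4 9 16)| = |(0 4 18 5 9 16 11 15 12 8)(1 3 13 10 2)| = 10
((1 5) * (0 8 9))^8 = ((0 8 9)(1 5))^8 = (0 9 8)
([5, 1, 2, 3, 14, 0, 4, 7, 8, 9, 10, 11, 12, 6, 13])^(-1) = (0 5)(4 6 13 14)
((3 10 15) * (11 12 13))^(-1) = ((3 10 15)(11 12 13))^(-1) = (3 15 10)(11 13 12)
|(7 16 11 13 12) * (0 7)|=|(0 7 16 11 13 12)|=6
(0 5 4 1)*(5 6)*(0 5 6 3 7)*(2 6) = (0 3 7)(1 5 4)(2 6) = [3, 5, 6, 7, 1, 4, 2, 0]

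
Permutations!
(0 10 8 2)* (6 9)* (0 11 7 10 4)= (0 4)(2 11 7 10 8)(6 9)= [4, 1, 11, 3, 0, 5, 9, 10, 2, 6, 8, 7]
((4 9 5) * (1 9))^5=(1 9 5 4)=((1 9 5 4))^5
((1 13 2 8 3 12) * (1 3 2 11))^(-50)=(1 13 11)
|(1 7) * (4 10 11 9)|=|(1 7)(4 10 11 9)|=4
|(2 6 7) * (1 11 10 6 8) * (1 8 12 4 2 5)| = |(1 11 10 6 7 5)(2 12 4)| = 6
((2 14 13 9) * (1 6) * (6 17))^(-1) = ((1 17 6)(2 14 13 9))^(-1) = (1 6 17)(2 9 13 14)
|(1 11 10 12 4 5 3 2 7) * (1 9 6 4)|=|(1 11 10 12)(2 7 9 6 4 5 3)|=28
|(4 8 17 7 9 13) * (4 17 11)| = 12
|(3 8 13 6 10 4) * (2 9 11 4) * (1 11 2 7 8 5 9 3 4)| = 20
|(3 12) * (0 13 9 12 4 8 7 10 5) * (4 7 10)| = 10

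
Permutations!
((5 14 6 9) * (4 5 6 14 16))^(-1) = ((4 5 16)(6 9))^(-1) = (4 16 5)(6 9)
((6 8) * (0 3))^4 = ((0 3)(6 8))^4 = (8)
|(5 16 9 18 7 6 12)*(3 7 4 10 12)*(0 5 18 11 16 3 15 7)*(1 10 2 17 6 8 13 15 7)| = 12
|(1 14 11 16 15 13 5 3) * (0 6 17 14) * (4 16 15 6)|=|(0 4 16 6 17 14 11 15 13 5 3 1)|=12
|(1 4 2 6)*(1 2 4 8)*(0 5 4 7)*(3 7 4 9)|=|(0 5 9 3 7)(1 8)(2 6)|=10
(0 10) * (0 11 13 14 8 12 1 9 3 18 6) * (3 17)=(0 10 11 13 14 8 12 1 9 17 3 18 6)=[10, 9, 2, 18, 4, 5, 0, 7, 12, 17, 11, 13, 1, 14, 8, 15, 16, 3, 6]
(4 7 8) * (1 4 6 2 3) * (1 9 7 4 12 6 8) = (1 12 6 2 3 9 7) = [0, 12, 3, 9, 4, 5, 2, 1, 8, 7, 10, 11, 6]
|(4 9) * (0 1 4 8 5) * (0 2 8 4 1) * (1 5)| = 4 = |(1 5 2 8)(4 9)|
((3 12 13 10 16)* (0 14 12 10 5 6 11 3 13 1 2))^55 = ((0 14 12 1 2)(3 10 16 13 5 6 11))^55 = (3 11 6 5 13 16 10)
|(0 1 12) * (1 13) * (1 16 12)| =4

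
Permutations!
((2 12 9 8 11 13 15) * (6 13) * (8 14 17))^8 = (2 13 11 17 9)(6 8 14 12 15)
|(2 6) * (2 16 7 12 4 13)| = 7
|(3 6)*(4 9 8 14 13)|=10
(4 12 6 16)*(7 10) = (4 12 6 16)(7 10) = [0, 1, 2, 3, 12, 5, 16, 10, 8, 9, 7, 11, 6, 13, 14, 15, 4]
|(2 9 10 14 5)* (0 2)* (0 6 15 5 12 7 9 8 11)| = 60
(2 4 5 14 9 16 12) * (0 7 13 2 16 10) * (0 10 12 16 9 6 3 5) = (16)(0 7 13 2 4)(3 5 14 6)(9 12) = [7, 1, 4, 5, 0, 14, 3, 13, 8, 12, 10, 11, 9, 2, 6, 15, 16]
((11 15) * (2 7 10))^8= ((2 7 10)(11 15))^8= (15)(2 10 7)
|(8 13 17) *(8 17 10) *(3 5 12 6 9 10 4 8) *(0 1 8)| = |(17)(0 1 8 13 4)(3 5 12 6 9 10)| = 30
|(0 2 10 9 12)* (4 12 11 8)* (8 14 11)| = |(0 2 10 9 8 4 12)(11 14)| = 14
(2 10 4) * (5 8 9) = (2 10 4)(5 8 9) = [0, 1, 10, 3, 2, 8, 6, 7, 9, 5, 4]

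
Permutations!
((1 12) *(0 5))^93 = (0 5)(1 12)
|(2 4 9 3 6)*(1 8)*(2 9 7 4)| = |(1 8)(3 6 9)(4 7)| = 6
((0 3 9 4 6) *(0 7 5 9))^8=(4 5 6 9 7)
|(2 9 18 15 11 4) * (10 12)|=|(2 9 18 15 11 4)(10 12)|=6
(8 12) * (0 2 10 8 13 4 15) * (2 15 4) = [15, 1, 10, 3, 4, 5, 6, 7, 12, 9, 8, 11, 13, 2, 14, 0] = (0 15)(2 10 8 12 13)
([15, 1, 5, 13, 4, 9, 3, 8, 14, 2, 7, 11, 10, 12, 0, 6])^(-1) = [14, 1, 9, 6, 4, 2, 15, 10, 7, 5, 12, 11, 13, 3, 8, 0]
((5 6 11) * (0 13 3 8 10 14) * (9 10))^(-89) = ((0 13 3 8 9 10 14)(5 6 11))^(-89) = (0 3 9 14 13 8 10)(5 6 11)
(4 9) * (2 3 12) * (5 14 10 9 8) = (2 3 12)(4 8 5 14 10 9) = [0, 1, 3, 12, 8, 14, 6, 7, 5, 4, 9, 11, 2, 13, 10]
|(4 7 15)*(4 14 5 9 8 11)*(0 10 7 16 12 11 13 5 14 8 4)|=12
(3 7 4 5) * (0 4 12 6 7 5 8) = (0 4 8)(3 5)(6 7 12) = [4, 1, 2, 5, 8, 3, 7, 12, 0, 9, 10, 11, 6]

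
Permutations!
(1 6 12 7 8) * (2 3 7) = (1 6 12 2 3 7 8) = [0, 6, 3, 7, 4, 5, 12, 8, 1, 9, 10, 11, 2]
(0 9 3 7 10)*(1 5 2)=(0 9 3 7 10)(1 5 2)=[9, 5, 1, 7, 4, 2, 6, 10, 8, 3, 0]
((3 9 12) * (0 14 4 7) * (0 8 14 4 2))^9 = ((0 4 7 8 14 2)(3 9 12))^9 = (0 8)(2 7)(4 14)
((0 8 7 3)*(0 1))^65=(8)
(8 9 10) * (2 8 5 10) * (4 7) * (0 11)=(0 11)(2 8 9)(4 7)(5 10)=[11, 1, 8, 3, 7, 10, 6, 4, 9, 2, 5, 0]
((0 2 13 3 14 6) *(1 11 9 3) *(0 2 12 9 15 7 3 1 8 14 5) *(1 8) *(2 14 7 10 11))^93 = (15)(0 9 7 5 12 8 3)(6 14)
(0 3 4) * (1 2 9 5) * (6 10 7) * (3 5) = (0 5 1 2 9 3 4)(6 10 7) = [5, 2, 9, 4, 0, 1, 10, 6, 8, 3, 7]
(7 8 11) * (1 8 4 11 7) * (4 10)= (1 8 7 10 4 11)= [0, 8, 2, 3, 11, 5, 6, 10, 7, 9, 4, 1]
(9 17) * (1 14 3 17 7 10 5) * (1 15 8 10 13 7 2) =(1 14 3 17 9 2)(5 15 8 10)(7 13) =[0, 14, 1, 17, 4, 15, 6, 13, 10, 2, 5, 11, 12, 7, 3, 8, 16, 9]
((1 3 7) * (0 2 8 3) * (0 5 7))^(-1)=((0 2 8 3)(1 5 7))^(-1)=(0 3 8 2)(1 7 5)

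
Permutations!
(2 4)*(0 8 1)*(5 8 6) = (0 6 5 8 1)(2 4) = [6, 0, 4, 3, 2, 8, 5, 7, 1]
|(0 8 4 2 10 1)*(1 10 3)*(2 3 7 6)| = 15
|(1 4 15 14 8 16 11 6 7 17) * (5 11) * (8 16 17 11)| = 24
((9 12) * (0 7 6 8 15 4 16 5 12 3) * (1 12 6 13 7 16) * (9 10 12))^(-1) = (0 3 9 1 4 15 8 6 5 16)(7 13)(10 12)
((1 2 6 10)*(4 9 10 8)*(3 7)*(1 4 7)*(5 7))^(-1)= (1 3 7 5 8 6 2)(4 10 9)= ((1 2 6 8 5 7 3)(4 9 10))^(-1)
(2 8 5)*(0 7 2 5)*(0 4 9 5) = [7, 1, 8, 3, 9, 0, 6, 2, 4, 5] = (0 7 2 8 4 9 5)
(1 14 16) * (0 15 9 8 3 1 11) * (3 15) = [3, 14, 2, 1, 4, 5, 6, 7, 15, 8, 10, 0, 12, 13, 16, 9, 11] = (0 3 1 14 16 11)(8 15 9)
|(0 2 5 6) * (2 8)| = |(0 8 2 5 6)| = 5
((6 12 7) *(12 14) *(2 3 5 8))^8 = (14)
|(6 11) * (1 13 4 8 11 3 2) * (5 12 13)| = 10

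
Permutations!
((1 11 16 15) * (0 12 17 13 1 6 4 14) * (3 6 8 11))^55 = (0 12 17 13 1 3 6 4 14)(8 15 16 11)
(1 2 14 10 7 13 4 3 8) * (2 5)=[0, 5, 14, 8, 3, 2, 6, 13, 1, 9, 7, 11, 12, 4, 10]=(1 5 2 14 10 7 13 4 3 8)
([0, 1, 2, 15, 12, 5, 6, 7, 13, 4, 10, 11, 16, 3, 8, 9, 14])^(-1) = [0, 1, 2, 13, 9, 5, 6, 7, 14, 15, 10, 11, 4, 8, 16, 3, 12]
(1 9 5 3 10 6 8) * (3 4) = (1 9 5 4 3 10 6 8) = [0, 9, 2, 10, 3, 4, 8, 7, 1, 5, 6]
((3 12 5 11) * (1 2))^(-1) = (1 2)(3 11 5 12)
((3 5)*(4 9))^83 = (3 5)(4 9)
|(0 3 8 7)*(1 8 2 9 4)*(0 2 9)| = 8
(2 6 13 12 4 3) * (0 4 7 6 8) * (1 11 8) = (0 4 3 2 1 11 8)(6 13 12 7) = [4, 11, 1, 2, 3, 5, 13, 6, 0, 9, 10, 8, 7, 12]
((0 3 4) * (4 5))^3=(0 4 5 3)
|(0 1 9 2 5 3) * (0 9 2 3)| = |(0 1 2 5)(3 9)| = 4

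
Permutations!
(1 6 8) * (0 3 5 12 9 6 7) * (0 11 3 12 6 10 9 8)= (0 12 8 1 7 11 3 5 6)(9 10)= [12, 7, 2, 5, 4, 6, 0, 11, 1, 10, 9, 3, 8]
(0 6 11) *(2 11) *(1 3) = (0 6 2 11)(1 3) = [6, 3, 11, 1, 4, 5, 2, 7, 8, 9, 10, 0]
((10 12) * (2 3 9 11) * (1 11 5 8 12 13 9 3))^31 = (1 11 2)(5 8 12 10 13 9)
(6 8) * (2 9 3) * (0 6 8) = [6, 1, 9, 2, 4, 5, 0, 7, 8, 3] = (0 6)(2 9 3)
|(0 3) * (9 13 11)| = |(0 3)(9 13 11)| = 6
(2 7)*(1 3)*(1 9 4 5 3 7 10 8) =(1 7 2 10 8)(3 9 4 5) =[0, 7, 10, 9, 5, 3, 6, 2, 1, 4, 8]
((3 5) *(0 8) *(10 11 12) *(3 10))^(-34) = ((0 8)(3 5 10 11 12))^(-34) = (3 5 10 11 12)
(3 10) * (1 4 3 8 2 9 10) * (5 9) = (1 4 3)(2 5 9 10 8) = [0, 4, 5, 1, 3, 9, 6, 7, 2, 10, 8]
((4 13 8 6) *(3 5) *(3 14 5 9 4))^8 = ((3 9 4 13 8 6)(5 14))^8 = (14)(3 4 8)(6 9 13)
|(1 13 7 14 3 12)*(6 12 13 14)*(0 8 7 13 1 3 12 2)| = |(0 8 7 6 2)(1 14 12 3)| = 20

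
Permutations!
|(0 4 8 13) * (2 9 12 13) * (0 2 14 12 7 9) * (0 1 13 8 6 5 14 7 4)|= |(1 13 2)(4 6 5 14 12 8 7 9)|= 24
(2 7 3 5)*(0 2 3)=[2, 1, 7, 5, 4, 3, 6, 0]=(0 2 7)(3 5)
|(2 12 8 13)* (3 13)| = 5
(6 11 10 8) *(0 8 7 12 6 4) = (0 8 4)(6 11 10 7 12) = [8, 1, 2, 3, 0, 5, 11, 12, 4, 9, 7, 10, 6]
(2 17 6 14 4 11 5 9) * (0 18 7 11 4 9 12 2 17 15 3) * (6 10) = (0 18 7 11 5 12 2 15 3)(6 14 9 17 10) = [18, 1, 15, 0, 4, 12, 14, 11, 8, 17, 6, 5, 2, 13, 9, 3, 16, 10, 7]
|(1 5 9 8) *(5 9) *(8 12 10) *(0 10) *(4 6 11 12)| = 9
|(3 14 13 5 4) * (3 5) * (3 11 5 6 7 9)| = |(3 14 13 11 5 4 6 7 9)| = 9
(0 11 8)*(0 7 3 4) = [11, 1, 2, 4, 0, 5, 6, 3, 7, 9, 10, 8] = (0 11 8 7 3 4)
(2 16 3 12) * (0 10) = [10, 1, 16, 12, 4, 5, 6, 7, 8, 9, 0, 11, 2, 13, 14, 15, 3] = (0 10)(2 16 3 12)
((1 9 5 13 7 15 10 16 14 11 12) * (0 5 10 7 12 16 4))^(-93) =((0 5 13 12 1 9 10 4)(7 15)(11 16 14))^(-93) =(16)(0 12 10 5 1 4 13 9)(7 15)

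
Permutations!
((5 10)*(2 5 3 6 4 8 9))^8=(10)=((2 5 10 3 6 4 8 9))^8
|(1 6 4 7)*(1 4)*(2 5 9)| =6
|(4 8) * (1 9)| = 2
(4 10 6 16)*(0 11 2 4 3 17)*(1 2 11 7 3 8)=(0 7 3 17)(1 2 4 10 6 16 8)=[7, 2, 4, 17, 10, 5, 16, 3, 1, 9, 6, 11, 12, 13, 14, 15, 8, 0]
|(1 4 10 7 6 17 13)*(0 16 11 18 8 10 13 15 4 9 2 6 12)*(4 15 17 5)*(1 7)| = 15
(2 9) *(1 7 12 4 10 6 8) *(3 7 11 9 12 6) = (1 11 9 2 12 4 10 3 7 6 8) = [0, 11, 12, 7, 10, 5, 8, 6, 1, 2, 3, 9, 4]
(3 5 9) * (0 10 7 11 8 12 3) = [10, 1, 2, 5, 4, 9, 6, 11, 12, 0, 7, 8, 3] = (0 10 7 11 8 12 3 5 9)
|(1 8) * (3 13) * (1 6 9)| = |(1 8 6 9)(3 13)| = 4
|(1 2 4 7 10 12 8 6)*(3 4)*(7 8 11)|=|(1 2 3 4 8 6)(7 10 12 11)|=12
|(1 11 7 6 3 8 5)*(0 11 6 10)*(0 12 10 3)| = |(0 11 7 3 8 5 1 6)(10 12)| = 8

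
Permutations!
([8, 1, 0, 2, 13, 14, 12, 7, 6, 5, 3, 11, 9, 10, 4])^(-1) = [2, 1, 3, 10, 14, 9, 8, 7, 0, 12, 13, 11, 6, 4, 5]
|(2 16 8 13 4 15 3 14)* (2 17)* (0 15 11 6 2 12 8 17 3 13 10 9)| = 26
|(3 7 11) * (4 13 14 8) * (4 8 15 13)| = 3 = |(3 7 11)(13 14 15)|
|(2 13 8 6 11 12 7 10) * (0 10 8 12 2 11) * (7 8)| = 8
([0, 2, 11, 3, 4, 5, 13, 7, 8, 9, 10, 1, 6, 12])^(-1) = (1 11 2)(6 12 13)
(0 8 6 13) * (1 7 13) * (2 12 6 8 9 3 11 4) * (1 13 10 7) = (0 9 3 11 4 2 12 6 13)(7 10) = [9, 1, 12, 11, 2, 5, 13, 10, 8, 3, 7, 4, 6, 0]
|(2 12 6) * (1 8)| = 6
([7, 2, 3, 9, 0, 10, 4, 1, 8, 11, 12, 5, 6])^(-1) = (0 4 6 12 10 5 11 9 3 2 1 7)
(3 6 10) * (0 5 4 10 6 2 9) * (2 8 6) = [5, 1, 9, 8, 10, 4, 2, 7, 6, 0, 3] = (0 5 4 10 3 8 6 2 9)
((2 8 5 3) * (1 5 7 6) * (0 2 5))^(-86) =(0 6 8)(1 7 2)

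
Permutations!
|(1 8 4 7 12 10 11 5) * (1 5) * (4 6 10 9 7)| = |(1 8 6 10 11)(7 12 9)| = 15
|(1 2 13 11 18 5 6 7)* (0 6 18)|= |(0 6 7 1 2 13 11)(5 18)|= 14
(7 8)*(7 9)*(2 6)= (2 6)(7 8 9)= [0, 1, 6, 3, 4, 5, 2, 8, 9, 7]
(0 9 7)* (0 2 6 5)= [9, 1, 6, 3, 4, 0, 5, 2, 8, 7]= (0 9 7 2 6 5)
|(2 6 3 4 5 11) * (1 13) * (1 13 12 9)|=6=|(13)(1 12 9)(2 6 3 4 5 11)|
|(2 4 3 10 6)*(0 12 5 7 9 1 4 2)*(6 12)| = 8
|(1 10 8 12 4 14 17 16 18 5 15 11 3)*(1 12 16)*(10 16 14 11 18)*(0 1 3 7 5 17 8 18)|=26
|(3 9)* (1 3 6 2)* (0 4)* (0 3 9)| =12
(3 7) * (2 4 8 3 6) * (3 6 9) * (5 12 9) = (2 4 8 6)(3 7 5 12 9) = [0, 1, 4, 7, 8, 12, 2, 5, 6, 3, 10, 11, 9]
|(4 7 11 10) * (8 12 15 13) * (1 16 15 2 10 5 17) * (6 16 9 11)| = |(1 9 11 5 17)(2 10 4 7 6 16 15 13 8 12)| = 10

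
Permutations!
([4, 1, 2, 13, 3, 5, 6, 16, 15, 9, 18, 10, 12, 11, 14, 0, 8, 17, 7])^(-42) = [3, 1, 2, 11, 13, 5, 6, 8, 0, 9, 7, 18, 12, 10, 14, 4, 15, 17, 16]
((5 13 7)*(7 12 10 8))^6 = (13)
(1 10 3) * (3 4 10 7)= [0, 7, 2, 1, 10, 5, 6, 3, 8, 9, 4]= (1 7 3)(4 10)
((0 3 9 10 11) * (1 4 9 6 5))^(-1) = ((0 3 6 5 1 4 9 10 11))^(-1) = (0 11 10 9 4 1 5 6 3)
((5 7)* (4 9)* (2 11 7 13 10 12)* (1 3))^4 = ((1 3)(2 11 7 5 13 10 12)(4 9))^4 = (2 13 11 10 7 12 5)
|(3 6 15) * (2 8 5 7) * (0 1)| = 12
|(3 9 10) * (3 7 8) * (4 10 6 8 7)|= 4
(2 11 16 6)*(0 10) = (0 10)(2 11 16 6) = [10, 1, 11, 3, 4, 5, 2, 7, 8, 9, 0, 16, 12, 13, 14, 15, 6]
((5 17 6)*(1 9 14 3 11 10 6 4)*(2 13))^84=((1 9 14 3 11 10 6 5 17 4)(2 13))^84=(1 11 17 14 6)(3 5 9 10 4)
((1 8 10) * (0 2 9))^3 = (10)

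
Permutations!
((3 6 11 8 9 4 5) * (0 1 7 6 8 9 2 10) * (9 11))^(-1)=(11)(0 10 2 8 3 5 4 9 6 7 1)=((11)(0 1 7 6 9 4 5 3 8 2 10))^(-1)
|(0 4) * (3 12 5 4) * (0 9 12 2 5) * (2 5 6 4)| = |(0 3 5 2 6 4 9 12)| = 8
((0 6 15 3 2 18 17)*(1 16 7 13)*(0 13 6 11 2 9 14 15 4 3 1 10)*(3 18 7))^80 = ((0 11 2 7 6 4 18 17 13 10)(1 16 3 9 14 15))^80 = (18)(1 3 14)(9 15 16)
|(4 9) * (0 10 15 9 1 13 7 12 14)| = |(0 10 15 9 4 1 13 7 12 14)| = 10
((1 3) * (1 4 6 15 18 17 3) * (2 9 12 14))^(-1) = (2 14 12 9)(3 17 18 15 6 4)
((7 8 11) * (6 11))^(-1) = (6 8 7 11)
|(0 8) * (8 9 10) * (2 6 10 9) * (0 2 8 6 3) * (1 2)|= |(0 8 1 2 3)(6 10)|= 10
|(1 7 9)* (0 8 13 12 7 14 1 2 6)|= |(0 8 13 12 7 9 2 6)(1 14)|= 8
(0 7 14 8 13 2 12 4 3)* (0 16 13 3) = (0 7 14 8 3 16 13 2 12 4) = [7, 1, 12, 16, 0, 5, 6, 14, 3, 9, 10, 11, 4, 2, 8, 15, 13]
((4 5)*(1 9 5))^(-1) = ((1 9 5 4))^(-1) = (1 4 5 9)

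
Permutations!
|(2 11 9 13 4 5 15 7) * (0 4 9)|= |(0 4 5 15 7 2 11)(9 13)|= 14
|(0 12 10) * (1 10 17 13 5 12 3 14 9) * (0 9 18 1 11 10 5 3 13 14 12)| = |(0 13 3 12 17 14 18 1 5)(9 11 10)| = 9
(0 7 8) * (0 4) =[7, 1, 2, 3, 0, 5, 6, 8, 4] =(0 7 8 4)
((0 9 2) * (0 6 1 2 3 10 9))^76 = (1 2 6)(3 10 9)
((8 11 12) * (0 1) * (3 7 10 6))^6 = ((0 1)(3 7 10 6)(8 11 12))^6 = (12)(3 10)(6 7)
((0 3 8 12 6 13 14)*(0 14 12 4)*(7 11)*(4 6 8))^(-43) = ((14)(0 3 4)(6 13 12 8)(7 11))^(-43) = (14)(0 4 3)(6 13 12 8)(7 11)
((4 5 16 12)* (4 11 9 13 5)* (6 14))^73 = (5 16 12 11 9 13)(6 14)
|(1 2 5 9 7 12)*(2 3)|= 7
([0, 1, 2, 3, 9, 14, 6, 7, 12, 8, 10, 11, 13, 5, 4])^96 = [0, 1, 2, 3, 5, 12, 6, 7, 4, 14, 10, 11, 9, 8, 13]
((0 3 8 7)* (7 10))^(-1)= ((0 3 8 10 7))^(-1)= (0 7 10 8 3)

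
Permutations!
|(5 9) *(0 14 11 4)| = |(0 14 11 4)(5 9)| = 4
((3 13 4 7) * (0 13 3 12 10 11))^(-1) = (0 11 10 12 7 4 13)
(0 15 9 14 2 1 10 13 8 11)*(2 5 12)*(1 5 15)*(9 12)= (0 1 10 13 8 11)(2 5 9 14 15 12)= [1, 10, 5, 3, 4, 9, 6, 7, 11, 14, 13, 0, 2, 8, 15, 12]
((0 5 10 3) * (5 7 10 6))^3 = (0 3 10 7)(5 6)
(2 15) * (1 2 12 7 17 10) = (1 2 15 12 7 17 10) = [0, 2, 15, 3, 4, 5, 6, 17, 8, 9, 1, 11, 7, 13, 14, 12, 16, 10]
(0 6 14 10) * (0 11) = (0 6 14 10 11) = [6, 1, 2, 3, 4, 5, 14, 7, 8, 9, 11, 0, 12, 13, 10]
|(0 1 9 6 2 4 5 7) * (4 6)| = 6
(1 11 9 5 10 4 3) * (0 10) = [10, 11, 2, 1, 3, 0, 6, 7, 8, 5, 4, 9] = (0 10 4 3 1 11 9 5)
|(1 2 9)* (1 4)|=|(1 2 9 4)|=4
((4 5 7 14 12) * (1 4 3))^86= ((1 4 5 7 14 12 3))^86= (1 5 14 3 4 7 12)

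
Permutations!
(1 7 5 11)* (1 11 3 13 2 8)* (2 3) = (1 7 5 2 8)(3 13) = [0, 7, 8, 13, 4, 2, 6, 5, 1, 9, 10, 11, 12, 3]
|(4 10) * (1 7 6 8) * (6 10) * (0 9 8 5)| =9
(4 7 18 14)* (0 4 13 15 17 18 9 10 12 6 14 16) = [4, 1, 2, 3, 7, 5, 14, 9, 8, 10, 12, 11, 6, 15, 13, 17, 0, 18, 16] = (0 4 7 9 10 12 6 14 13 15 17 18 16)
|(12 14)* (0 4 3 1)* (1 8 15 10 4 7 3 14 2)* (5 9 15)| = |(0 7 3 8 5 9 15 10 4 14 12 2 1)| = 13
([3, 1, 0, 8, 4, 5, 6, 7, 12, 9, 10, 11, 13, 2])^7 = [3, 1, 0, 8, 4, 5, 6, 7, 12, 9, 10, 11, 13, 2]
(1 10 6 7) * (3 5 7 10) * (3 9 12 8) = (1 9 12 8 3 5 7)(6 10) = [0, 9, 2, 5, 4, 7, 10, 1, 3, 12, 6, 11, 8]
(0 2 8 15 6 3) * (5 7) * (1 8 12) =(0 2 12 1 8 15 6 3)(5 7) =[2, 8, 12, 0, 4, 7, 3, 5, 15, 9, 10, 11, 1, 13, 14, 6]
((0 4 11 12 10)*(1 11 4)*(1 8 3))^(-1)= ((0 8 3 1 11 12 10))^(-1)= (0 10 12 11 1 3 8)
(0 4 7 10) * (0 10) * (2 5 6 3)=(10)(0 4 7)(2 5 6 3)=[4, 1, 5, 2, 7, 6, 3, 0, 8, 9, 10]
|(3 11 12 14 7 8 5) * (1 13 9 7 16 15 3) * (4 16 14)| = |(1 13 9 7 8 5)(3 11 12 4 16 15)| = 6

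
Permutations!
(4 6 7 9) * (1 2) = (1 2)(4 6 7 9) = [0, 2, 1, 3, 6, 5, 7, 9, 8, 4]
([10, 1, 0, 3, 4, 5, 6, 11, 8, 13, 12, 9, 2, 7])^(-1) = (0 2 12 10)(7 13 9 11)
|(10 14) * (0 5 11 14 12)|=|(0 5 11 14 10 12)|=6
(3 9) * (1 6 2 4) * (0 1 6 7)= [1, 7, 4, 9, 6, 5, 2, 0, 8, 3]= (0 1 7)(2 4 6)(3 9)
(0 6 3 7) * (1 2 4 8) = (0 6 3 7)(1 2 4 8) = [6, 2, 4, 7, 8, 5, 3, 0, 1]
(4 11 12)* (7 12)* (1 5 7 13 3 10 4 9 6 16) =[0, 5, 2, 10, 11, 7, 16, 12, 8, 6, 4, 13, 9, 3, 14, 15, 1] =(1 5 7 12 9 6 16)(3 10 4 11 13)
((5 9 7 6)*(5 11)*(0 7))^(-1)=((0 7 6 11 5 9))^(-1)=(0 9 5 11 6 7)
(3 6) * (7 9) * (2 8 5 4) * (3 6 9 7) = (2 8 5 4)(3 9) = [0, 1, 8, 9, 2, 4, 6, 7, 5, 3]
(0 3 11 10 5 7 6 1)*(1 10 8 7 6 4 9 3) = (0 1)(3 11 8 7 4 9)(5 6 10) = [1, 0, 2, 11, 9, 6, 10, 4, 7, 3, 5, 8]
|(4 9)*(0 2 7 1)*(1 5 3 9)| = 8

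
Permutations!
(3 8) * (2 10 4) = [0, 1, 10, 8, 2, 5, 6, 7, 3, 9, 4] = (2 10 4)(3 8)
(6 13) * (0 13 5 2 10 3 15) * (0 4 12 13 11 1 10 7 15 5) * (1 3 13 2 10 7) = (0 11 3 5 10 13 6)(1 7 15 4 12 2) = [11, 7, 1, 5, 12, 10, 0, 15, 8, 9, 13, 3, 2, 6, 14, 4]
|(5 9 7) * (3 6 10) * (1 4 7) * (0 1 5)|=12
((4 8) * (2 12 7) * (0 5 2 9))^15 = (0 12)(2 9)(4 8)(5 7)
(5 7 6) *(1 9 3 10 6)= [0, 9, 2, 10, 4, 7, 5, 1, 8, 3, 6]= (1 9 3 10 6 5 7)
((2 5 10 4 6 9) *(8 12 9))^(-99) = (2 8 10 9 6 5 12 4)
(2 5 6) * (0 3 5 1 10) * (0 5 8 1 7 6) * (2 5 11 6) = [3, 10, 7, 8, 4, 0, 5, 2, 1, 9, 11, 6] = (0 3 8 1 10 11 6 5)(2 7)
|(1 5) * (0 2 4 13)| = |(0 2 4 13)(1 5)| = 4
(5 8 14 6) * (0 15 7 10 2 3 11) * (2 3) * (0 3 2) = (0 15 7 10 2)(3 11)(5 8 14 6) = [15, 1, 0, 11, 4, 8, 5, 10, 14, 9, 2, 3, 12, 13, 6, 7]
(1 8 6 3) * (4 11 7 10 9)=(1 8 6 3)(4 11 7 10 9)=[0, 8, 2, 1, 11, 5, 3, 10, 6, 4, 9, 7]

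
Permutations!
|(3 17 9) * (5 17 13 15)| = |(3 13 15 5 17 9)| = 6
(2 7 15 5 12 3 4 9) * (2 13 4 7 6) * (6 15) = (2 15 5 12 3 7 6)(4 9 13) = [0, 1, 15, 7, 9, 12, 2, 6, 8, 13, 10, 11, 3, 4, 14, 5]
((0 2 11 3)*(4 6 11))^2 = ((0 2 4 6 11 3))^2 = (0 4 11)(2 6 3)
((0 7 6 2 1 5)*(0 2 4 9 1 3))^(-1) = (0 3 2 5 1 9 4 6 7)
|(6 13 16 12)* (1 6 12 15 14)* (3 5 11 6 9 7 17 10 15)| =|(1 9 7 17 10 15 14)(3 5 11 6 13 16)| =42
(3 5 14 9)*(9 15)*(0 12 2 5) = (0 12 2 5 14 15 9 3) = [12, 1, 5, 0, 4, 14, 6, 7, 8, 3, 10, 11, 2, 13, 15, 9]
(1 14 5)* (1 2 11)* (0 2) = (0 2 11 1 14 5) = [2, 14, 11, 3, 4, 0, 6, 7, 8, 9, 10, 1, 12, 13, 5]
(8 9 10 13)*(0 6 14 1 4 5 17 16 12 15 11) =(0 6 14 1 4 5 17 16 12 15 11)(8 9 10 13) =[6, 4, 2, 3, 5, 17, 14, 7, 9, 10, 13, 0, 15, 8, 1, 11, 12, 16]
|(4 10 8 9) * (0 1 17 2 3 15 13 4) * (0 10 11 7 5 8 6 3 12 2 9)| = 14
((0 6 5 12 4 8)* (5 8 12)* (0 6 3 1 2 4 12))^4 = ((12)(0 3 1 2 4)(6 8))^4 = (12)(0 4 2 1 3)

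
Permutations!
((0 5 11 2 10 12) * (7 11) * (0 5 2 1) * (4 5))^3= ((0 2 10 12 4 5 7 11 1))^3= (0 12 7)(1 10 5)(2 4 11)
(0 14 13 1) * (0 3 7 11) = (0 14 13 1 3 7 11) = [14, 3, 2, 7, 4, 5, 6, 11, 8, 9, 10, 0, 12, 1, 13]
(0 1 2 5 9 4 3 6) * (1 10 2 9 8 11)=(0 10 2 5 8 11 1 9 4 3 6)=[10, 9, 5, 6, 3, 8, 0, 7, 11, 4, 2, 1]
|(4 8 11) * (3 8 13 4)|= 6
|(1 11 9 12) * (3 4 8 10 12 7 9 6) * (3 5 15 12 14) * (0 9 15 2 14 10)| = 14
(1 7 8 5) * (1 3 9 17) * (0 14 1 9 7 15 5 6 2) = [14, 15, 0, 7, 4, 3, 2, 8, 6, 17, 10, 11, 12, 13, 1, 5, 16, 9] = (0 14 1 15 5 3 7 8 6 2)(9 17)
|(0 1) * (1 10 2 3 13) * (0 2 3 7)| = |(0 10 3 13 1 2 7)| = 7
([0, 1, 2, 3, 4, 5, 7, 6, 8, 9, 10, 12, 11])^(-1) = (6 7)(11 12)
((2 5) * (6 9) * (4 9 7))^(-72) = (9)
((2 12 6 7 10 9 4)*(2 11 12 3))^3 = ((2 3)(4 11 12 6 7 10 9))^3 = (2 3)(4 6 9 12 10 11 7)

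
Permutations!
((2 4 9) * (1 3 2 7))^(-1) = (1 7 9 4 2 3)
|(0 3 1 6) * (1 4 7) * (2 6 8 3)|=|(0 2 6)(1 8 3 4 7)|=15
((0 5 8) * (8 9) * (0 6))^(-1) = ((0 5 9 8 6))^(-1) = (0 6 8 9 5)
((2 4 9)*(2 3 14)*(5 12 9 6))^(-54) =((2 4 6 5 12 9 3 14))^(-54) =(2 6 12 3)(4 5 9 14)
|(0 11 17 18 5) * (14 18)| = |(0 11 17 14 18 5)| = 6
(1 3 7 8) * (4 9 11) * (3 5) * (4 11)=(11)(1 5 3 7 8)(4 9)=[0, 5, 2, 7, 9, 3, 6, 8, 1, 4, 10, 11]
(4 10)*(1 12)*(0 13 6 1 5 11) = (0 13 6 1 12 5 11)(4 10) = [13, 12, 2, 3, 10, 11, 1, 7, 8, 9, 4, 0, 5, 6]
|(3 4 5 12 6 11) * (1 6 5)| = 10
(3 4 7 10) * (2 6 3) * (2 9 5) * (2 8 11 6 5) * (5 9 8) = (2 9)(3 4 7 10 8 11 6) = [0, 1, 9, 4, 7, 5, 3, 10, 11, 2, 8, 6]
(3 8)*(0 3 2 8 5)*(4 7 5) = [3, 1, 8, 4, 7, 0, 6, 5, 2] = (0 3 4 7 5)(2 8)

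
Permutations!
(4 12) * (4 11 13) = [0, 1, 2, 3, 12, 5, 6, 7, 8, 9, 10, 13, 11, 4] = (4 12 11 13)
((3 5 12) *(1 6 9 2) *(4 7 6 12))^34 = (1 9 7 5 12 2 6 4 3)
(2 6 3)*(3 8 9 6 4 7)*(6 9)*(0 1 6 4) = [1, 6, 0, 2, 7, 5, 8, 3, 4, 9] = (9)(0 1 6 8 4 7 3 2)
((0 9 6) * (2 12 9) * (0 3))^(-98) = ((0 2 12 9 6 3))^(-98) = (0 6 12)(2 3 9)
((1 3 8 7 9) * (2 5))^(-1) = ((1 3 8 7 9)(2 5))^(-1) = (1 9 7 8 3)(2 5)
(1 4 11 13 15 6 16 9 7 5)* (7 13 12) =[0, 4, 2, 3, 11, 1, 16, 5, 8, 13, 10, 12, 7, 15, 14, 6, 9] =(1 4 11 12 7 5)(6 16 9 13 15)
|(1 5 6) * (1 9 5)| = |(5 6 9)| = 3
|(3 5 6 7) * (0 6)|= 5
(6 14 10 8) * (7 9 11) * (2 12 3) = (2 12 3)(6 14 10 8)(7 9 11) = [0, 1, 12, 2, 4, 5, 14, 9, 6, 11, 8, 7, 3, 13, 10]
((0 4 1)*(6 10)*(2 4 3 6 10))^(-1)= ((10)(0 3 6 2 4 1))^(-1)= (10)(0 1 4 2 6 3)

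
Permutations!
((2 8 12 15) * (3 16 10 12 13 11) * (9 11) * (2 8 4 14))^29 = (2 14 4)(3 10 15 13 11 16 12 8 9)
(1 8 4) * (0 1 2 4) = [1, 8, 4, 3, 2, 5, 6, 7, 0] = (0 1 8)(2 4)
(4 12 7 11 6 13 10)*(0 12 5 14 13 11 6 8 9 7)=(0 12)(4 5 14 13 10)(6 11 8 9 7)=[12, 1, 2, 3, 5, 14, 11, 6, 9, 7, 4, 8, 0, 10, 13]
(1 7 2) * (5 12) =(1 7 2)(5 12) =[0, 7, 1, 3, 4, 12, 6, 2, 8, 9, 10, 11, 5]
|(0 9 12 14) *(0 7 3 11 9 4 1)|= |(0 4 1)(3 11 9 12 14 7)|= 6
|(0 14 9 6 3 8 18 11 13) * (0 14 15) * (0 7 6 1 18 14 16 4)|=14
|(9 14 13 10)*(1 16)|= 4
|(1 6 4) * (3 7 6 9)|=|(1 9 3 7 6 4)|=6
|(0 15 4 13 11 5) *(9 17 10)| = 6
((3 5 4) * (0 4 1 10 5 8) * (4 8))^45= (10)(0 8)(3 4)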